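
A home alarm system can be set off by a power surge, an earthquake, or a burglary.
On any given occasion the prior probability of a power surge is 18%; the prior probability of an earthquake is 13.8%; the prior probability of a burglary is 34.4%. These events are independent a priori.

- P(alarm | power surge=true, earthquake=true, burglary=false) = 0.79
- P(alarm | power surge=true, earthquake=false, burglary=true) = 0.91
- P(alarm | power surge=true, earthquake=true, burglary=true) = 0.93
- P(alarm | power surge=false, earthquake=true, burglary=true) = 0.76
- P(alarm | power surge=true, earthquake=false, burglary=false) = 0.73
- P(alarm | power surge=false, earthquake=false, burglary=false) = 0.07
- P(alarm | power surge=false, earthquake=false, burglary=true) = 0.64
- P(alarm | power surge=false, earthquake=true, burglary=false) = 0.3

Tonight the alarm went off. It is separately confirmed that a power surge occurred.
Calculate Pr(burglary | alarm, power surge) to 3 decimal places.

Numerator (weight on configurations with burglary): 0.269840 + 0.044149 = 0.313989
The normalizing constant is 0.73×0.862×0.656 + 0.91×0.862×0.344 + 0.79×0.138×0.656 + 0.93×0.138×0.344 = 0.798301
P(burglary | alarm, power surge) = 0.313989/0.798301 ≈ 0.393

Pr(burglary | alarm, power surge) ≈ 0.393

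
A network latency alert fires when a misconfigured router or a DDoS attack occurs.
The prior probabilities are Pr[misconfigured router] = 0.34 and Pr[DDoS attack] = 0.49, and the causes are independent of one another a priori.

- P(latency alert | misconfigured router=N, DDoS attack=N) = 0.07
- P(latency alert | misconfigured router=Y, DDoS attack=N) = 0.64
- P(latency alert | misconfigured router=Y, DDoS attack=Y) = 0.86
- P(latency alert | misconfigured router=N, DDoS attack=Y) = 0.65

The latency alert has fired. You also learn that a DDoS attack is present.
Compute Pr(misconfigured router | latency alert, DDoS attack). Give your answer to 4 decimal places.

Pr(misconfigured router | latency alert, DDoS attack) ≈ 0.4053

For the numerator, keep only misconfigured router=true terms: 0.86·0.34 = 0.292400
Normalizer over all consistent configurations: 0.65·0.66 + 0.86·0.34 = 0.721400
Posterior = 0.292400 / 0.721400 ≈ 0.4053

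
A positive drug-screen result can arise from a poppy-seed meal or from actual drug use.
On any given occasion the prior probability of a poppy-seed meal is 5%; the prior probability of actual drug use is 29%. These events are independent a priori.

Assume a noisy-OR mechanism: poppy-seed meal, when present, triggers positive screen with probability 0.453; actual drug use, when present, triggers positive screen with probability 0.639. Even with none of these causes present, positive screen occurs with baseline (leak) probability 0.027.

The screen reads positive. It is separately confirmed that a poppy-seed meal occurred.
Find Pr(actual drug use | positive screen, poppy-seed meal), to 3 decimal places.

Under noisy-OR, P(positive screen | causes) = 1 − (1−0.027)·∏(1−qᵢ) over the active causes.
Numerator (weight on configurations with actual drug use): 0.807865×0.29 = 0.234281
Normalizer over all consistent configurations: 0.467769×0.71 + 0.807865×0.29 = 0.566397
Posterior = 0.234281 / 0.566397 ≈ 0.414

Pr(actual drug use | positive screen, poppy-seed meal) ≈ 0.414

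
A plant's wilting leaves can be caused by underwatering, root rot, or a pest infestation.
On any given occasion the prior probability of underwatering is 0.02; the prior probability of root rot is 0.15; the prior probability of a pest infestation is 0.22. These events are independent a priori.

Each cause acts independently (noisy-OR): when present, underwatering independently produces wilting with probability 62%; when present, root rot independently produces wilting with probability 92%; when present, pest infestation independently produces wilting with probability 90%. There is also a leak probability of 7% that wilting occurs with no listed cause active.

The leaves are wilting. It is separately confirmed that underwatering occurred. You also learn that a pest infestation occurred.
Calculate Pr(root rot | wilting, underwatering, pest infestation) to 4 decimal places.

Pr(root rot | wilting, underwatering, pest infestation) ≈ 0.1543

Under noisy-OR, P(wilting | causes) = 1 − (1−0.07)·∏(1−qᵢ) over the active causes.
Enumerate both values of root rot and weight by the priors:
  P(wilting | underwatering, pest infestation) = 0.96466×0.85 + 0.997173×0.15
        = 0.819961 + 0.149576 = 0.969537
Configurations with root rot contribute 0.149576, so
  P(root rot | wilting, underwatering, pest infestation) = 0.149576 / 0.969537 ≈ 0.1543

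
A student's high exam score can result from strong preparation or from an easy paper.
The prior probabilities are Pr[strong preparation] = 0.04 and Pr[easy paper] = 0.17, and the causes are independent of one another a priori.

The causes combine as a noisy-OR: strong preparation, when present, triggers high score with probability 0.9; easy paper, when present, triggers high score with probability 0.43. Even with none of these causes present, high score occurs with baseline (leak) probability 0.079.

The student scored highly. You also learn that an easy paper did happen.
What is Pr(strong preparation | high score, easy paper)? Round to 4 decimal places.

Under noisy-OR, P(high score | causes) = 1 − (1−0.079)·∏(1−qᵢ) over the active causes.
Enumerate both values of strong preparation and weight by the priors:
  P(high score | easy paper) = 0.47503*0.96 + 0.947503*0.04
        = 0.456029 + 0.037900 = 0.493929
Configurations with strong preparation contribute 0.037900, so
  P(strong preparation | high score, easy paper) = 0.037900 / 0.493929 ≈ 0.0767

Pr(strong preparation | high score, easy paper) ≈ 0.0767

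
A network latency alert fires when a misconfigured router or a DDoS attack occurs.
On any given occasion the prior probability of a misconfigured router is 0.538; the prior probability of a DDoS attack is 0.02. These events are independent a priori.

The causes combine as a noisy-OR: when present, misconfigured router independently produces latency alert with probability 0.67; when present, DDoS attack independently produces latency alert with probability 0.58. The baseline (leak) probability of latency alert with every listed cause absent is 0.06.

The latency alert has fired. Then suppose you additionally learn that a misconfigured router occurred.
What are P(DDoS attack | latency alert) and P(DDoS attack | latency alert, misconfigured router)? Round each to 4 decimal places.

Under noisy-OR, P(latency alert | causes) = 1 − (1−0.06)·∏(1−qᵢ) over the active causes.
P(latency alert) = 0.06×0.462×0.98 + 0.6052×0.462×0.02 + 0.6898×0.538×0.98 + 0.869716×0.538×0.02 = 0.027166 + 0.005592 + 0.363690 + 0.009358 = 0.405806
Restricting to configurations with DDoS attack present: 0.005592 + 0.009358 = 0.014950.
P(DDoS attack | latency alert) = 0.014950 / 0.405806 ≈ 0.0368

Now also conditioning on misconfigured router=true:
Weight on DDoS attack=true, given the evidence: 0.869716*0.02 = 0.017394
Denominator P(latency alert | misconfigured router): 0.6898*0.98 + 0.869716*0.02 = 0.693398
Posterior = 0.017394 / 0.693398 ≈ 0.0251
This is intercausal reasoning (explaining away): once misconfigured router accounts for the latency alert, DDoS attack becomes less likely.

P(DDoS attack | latency alert) ≈ 0.0368; P(DDoS attack | latency alert, misconfigured router) ≈ 0.0251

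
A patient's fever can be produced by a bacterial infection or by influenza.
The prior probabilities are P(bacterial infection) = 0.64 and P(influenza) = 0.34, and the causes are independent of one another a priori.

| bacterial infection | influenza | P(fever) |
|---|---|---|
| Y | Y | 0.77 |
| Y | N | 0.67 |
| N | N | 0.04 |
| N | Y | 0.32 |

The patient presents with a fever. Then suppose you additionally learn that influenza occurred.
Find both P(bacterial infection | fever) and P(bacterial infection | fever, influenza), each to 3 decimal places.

P(fever) = 0.04·0.36·0.66 + 0.32·0.36·0.34 + 0.67·0.64·0.66 + 0.77·0.64·0.34 = 0.009504 + 0.039168 + 0.283008 + 0.167552 = 0.499232
Restricting to configurations with bacterial infection present: 0.283008 + 0.167552 = 0.450560.
P(bacterial infection | fever) = 0.450560 / 0.499232 ≈ 0.903

Now also conditioning on influenza=true:
Sum P(fever|·) weighted by the priors over both values of bacterial infection:
  P(fever | influenza) = 0.32×0.36 + 0.77×0.64
        = 0.115200 + 0.492800 = 0.608000
Keeping only the bacterial infection-present terms gives 0.492800, so
  P(bacterial infection | fever, influenza) = 0.492800 / 0.608000 ≈ 0.811
This is intercausal reasoning (explaining away): once influenza accounts for the fever, bacterial infection becomes less likely.

P(bacterial infection | fever) ≈ 0.903; P(bacterial infection | fever, influenza) ≈ 0.811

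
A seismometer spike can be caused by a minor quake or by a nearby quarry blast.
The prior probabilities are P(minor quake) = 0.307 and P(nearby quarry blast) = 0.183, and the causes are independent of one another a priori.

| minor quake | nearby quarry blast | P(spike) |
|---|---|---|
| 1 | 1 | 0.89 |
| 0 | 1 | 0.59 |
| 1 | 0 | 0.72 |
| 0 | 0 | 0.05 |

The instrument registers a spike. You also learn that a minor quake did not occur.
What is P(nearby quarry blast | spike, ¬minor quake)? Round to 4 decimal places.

P(spike | ¬minor quake) = 0.05·0.817 + 0.59·0.183 = 0.040850 + 0.107970 = 0.148820
The nearby quarry blast-present share is 0.59·0.183 = 0.107970.
So P(nearby quarry blast | spike, ¬minor quake) = 0.107970/0.148820 ≈ 0.7255.

P(nearby quarry blast | spike, ¬minor quake) ≈ 0.7255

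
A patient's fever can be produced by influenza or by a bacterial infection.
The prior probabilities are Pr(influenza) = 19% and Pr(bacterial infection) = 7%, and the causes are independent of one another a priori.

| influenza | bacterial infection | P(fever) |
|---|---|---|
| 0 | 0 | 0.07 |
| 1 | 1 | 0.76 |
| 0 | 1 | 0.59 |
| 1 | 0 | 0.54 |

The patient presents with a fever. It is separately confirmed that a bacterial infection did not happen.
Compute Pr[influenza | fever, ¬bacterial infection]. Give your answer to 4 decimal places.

P(fever | ¬bacterial infection) = 0.07×0.81 + 0.54×0.19 = 0.056700 + 0.102600 = 0.159300
Restricting to configurations with influenza present: 0.54×0.19 = 0.102600.
Hence the posterior is 0.102600/0.159300 ≈ 0.6441.

Pr[influenza | fever, ¬bacterial infection] ≈ 0.6441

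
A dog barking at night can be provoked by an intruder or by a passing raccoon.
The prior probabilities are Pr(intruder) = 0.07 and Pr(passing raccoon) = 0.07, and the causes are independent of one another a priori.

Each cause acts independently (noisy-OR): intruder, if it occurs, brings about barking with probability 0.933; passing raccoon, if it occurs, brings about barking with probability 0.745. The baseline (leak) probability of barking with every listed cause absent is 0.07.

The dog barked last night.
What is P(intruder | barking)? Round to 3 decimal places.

P(intruder | barking) ≈ 0.374

Under noisy-OR, P(barking | causes) = 1 − (1−0.07)·∏(1−qᵢ) over the active causes.
P(barking) = 0.07·0.93·0.93 + 0.76285·0.93·0.07 + 0.93769·0.07·0.93 + 0.984111·0.07·0.07 = 0.060543 + 0.049662 + 0.061044 + 0.004822 = 0.176071
Of this, 0.065866 comes from 0.061044 + 0.004822 (the intruder=true cases).
So P(intruder | barking) = 0.065866/0.176071 ≈ 0.374.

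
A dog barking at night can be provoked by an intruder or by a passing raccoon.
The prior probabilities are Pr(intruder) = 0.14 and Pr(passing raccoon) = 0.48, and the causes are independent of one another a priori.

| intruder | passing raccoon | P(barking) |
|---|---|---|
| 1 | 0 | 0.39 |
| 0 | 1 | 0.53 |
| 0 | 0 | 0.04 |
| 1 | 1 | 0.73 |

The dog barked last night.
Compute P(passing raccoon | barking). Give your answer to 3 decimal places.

P(passing raccoon | barking) ≈ 0.853

For the numerator, keep only passing raccoon=true terms: 0.218784 + 0.049056 = 0.267840
Denominator P(barking): 0.04*0.86*0.52 + 0.53*0.86*0.48 + 0.39*0.14*0.52 + 0.73*0.14*0.48 = 0.314120
P(passing raccoon | barking) = 0.267840/0.314120 ≈ 0.853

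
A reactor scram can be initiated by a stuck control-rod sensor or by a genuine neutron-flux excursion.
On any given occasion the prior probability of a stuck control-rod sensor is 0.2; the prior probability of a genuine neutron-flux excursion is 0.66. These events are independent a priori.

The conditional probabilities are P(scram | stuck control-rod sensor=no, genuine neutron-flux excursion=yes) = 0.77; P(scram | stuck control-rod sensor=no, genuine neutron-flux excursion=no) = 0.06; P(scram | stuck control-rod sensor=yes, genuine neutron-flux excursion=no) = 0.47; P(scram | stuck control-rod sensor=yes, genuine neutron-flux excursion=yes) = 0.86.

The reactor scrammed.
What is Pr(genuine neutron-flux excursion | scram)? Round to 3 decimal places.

P(scram) = 0.06*0.8*0.34 + 0.77*0.8*0.66 + 0.47*0.2*0.34 + 0.86*0.2*0.66 = 0.016320 + 0.406560 + 0.031960 + 0.113520 = 0.568360
The genuine neutron-flux excursion-present share is 0.406560 + 0.113520 = 0.520080.
So P(genuine neutron-flux excursion | scram) = 0.520080/0.568360 ≈ 0.915.

Pr(genuine neutron-flux excursion | scram) ≈ 0.915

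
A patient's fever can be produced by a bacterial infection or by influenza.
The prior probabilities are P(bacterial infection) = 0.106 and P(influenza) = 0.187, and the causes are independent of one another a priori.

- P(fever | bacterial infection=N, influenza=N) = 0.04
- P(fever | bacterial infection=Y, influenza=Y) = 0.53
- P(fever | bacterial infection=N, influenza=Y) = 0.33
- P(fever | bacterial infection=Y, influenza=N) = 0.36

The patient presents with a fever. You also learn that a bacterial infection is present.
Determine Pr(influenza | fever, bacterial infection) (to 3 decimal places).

Pr(influenza | fever, bacterial infection) ≈ 0.253

P(fever | bacterial infection) = 0.36*0.813 + 0.53*0.187 = 0.292680 + 0.099110 = 0.391790
Restricting to configurations with influenza present: 0.53*0.187 = 0.099110.
So P(influenza | fever, bacterial infection) = 0.099110/0.391790 ≈ 0.253.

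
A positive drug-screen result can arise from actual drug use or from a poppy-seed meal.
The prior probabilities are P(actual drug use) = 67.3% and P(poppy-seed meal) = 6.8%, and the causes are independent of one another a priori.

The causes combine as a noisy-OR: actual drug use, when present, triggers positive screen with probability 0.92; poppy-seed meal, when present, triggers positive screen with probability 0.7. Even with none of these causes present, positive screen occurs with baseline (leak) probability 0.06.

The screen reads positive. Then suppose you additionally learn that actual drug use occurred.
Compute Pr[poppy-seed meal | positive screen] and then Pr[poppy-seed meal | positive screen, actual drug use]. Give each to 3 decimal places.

Under noisy-OR, P(positive screen | causes) = 1 − (1−0.06)·∏(1−qᵢ) over the active causes.
P(positive screen) = 0.06×0.327×0.932 + 0.718×0.327×0.068 + 0.9248×0.673×0.932 + 0.97744×0.673×0.068 = 0.018286 + 0.015965 + 0.580068 + 0.044732 = 0.659051
The poppy-seed meal-present share is 0.015965 + 0.044732 = 0.060697.
Hence the posterior is 0.060697/0.659051 ≈ 0.092.

With the extra evidence:
For the numerator, keep only poppy-seed meal=true terms: 0.97744·0.068 = 0.066466
The normalizing constant is 0.9248·0.932 + 0.97744·0.068 = 0.928380
P(poppy-seed meal | positive screen, actual drug use) = 0.066466/0.928380 ≈ 0.072
— actual drug use explains away the evidence for poppy-seed meal.

Pr[poppy-seed meal | positive screen] ≈ 0.092; Pr[poppy-seed meal | positive screen, actual drug use] ≈ 0.072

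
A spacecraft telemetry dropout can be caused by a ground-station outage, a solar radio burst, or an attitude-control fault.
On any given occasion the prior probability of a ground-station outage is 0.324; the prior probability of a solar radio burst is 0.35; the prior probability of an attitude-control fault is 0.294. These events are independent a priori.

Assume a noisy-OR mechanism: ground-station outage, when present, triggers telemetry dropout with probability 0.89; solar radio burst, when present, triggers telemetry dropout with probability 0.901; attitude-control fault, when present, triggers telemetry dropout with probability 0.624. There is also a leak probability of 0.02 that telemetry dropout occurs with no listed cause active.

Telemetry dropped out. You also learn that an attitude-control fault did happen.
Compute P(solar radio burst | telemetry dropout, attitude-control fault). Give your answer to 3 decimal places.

P(solar radio burst | telemetry dropout, attitude-control fault) ≈ 0.416

Under noisy-OR, P(telemetry dropout | causes) = 1 − (1−0.02)·∏(1−qᵢ) over the active causes.
Enumerate the 4 (ground-station outage, solar radio burst) configurations and weight by the priors:
  P(telemetry dropout | attitude-control fault) = 0.63152·0.676·0.65 + 0.96352·0.676·0.35 + 0.959467·0.324·0.65 + 0.995987·0.324·0.35
        = 0.277490 + 0.227969 + 0.202064 + 0.112945 = 0.820468
Keeping only the solar radio burst-present terms gives 0.340914, so
  P(solar radio burst | telemetry dropout, attitude-control fault) = 0.340914 / 0.820468 ≈ 0.416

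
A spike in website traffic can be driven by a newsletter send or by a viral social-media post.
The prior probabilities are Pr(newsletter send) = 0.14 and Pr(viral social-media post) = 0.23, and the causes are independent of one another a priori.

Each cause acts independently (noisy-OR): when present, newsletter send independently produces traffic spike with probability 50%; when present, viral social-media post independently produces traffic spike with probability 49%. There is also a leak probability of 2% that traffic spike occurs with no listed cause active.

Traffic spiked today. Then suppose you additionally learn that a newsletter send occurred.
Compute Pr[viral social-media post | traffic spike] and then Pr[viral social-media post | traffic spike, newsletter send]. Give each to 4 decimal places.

Under noisy-OR, P(traffic spike | causes) = 1 − (1−0.02)·∏(1−qᵢ) over the active causes.
P(traffic spike) = 0.02*0.86*0.77 + 0.5002*0.86*0.23 + 0.51*0.14*0.77 + 0.7501*0.14*0.23 = 0.013244 + 0.098940 + 0.054978 + 0.024153 = 0.191315
The viral social-media post-present share is 0.098940 + 0.024153 = 0.123093.
So P(viral social-media post | traffic spike) = 0.123093/0.191315 ≈ 0.6434.

Now condition on the additional information:
Sum P(traffic spike|·) weighted by the priors over both values of viral social-media post:
  P(traffic spike | newsletter send) = 0.51*0.77 + 0.7501*0.23
        = 0.392700 + 0.172523 = 0.565223
Configurations with viral social-media post contribute 0.172523, so
  P(viral social-media post | traffic spike, newsletter send) = 0.172523 / 0.565223 ≈ 0.3052
— newsletter send explains away the evidence for viral social-media post.

Pr[viral social-media post | traffic spike] ≈ 0.6434; Pr[viral social-media post | traffic spike, newsletter send] ≈ 0.3052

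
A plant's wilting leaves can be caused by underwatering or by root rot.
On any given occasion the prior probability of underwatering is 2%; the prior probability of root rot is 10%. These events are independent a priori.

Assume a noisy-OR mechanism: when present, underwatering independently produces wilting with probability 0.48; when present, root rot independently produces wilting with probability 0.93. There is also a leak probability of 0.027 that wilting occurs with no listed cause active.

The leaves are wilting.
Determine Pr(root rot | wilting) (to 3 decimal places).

Pr(root rot | wilting) ≈ 0.740

Under noisy-OR, P(wilting | causes) = 1 − (1−0.027)·∏(1−qᵢ) over the active causes.
For the numerator, keep only root rot=true terms: 0.091325 + 0.001929 = 0.093254
The normalizing constant is 0.027*0.98*0.9 + 0.93189*0.98*0.1 + 0.49404*0.02*0.9 + 0.964583*0.02*0.1 = 0.125961
P(root rot | wilting) = 0.093254/0.125961 ≈ 0.740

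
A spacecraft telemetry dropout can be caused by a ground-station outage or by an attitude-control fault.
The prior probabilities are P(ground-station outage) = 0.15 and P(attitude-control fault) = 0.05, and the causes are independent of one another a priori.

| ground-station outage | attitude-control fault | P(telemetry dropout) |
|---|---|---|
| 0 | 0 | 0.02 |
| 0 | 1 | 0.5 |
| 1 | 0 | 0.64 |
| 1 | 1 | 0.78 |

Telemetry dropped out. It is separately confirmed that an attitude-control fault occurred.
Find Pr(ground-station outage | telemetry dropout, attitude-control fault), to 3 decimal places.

Numerator (weight on configurations with ground-station outage): 0.78×0.15 = 0.117000
Normalizer over all consistent configurations: 0.5×0.85 + 0.78×0.15 = 0.542000
P(ground-station outage | telemetry dropout, attitude-control fault) = 0.117000/0.542000 ≈ 0.216

Pr(ground-station outage | telemetry dropout, attitude-control fault) ≈ 0.216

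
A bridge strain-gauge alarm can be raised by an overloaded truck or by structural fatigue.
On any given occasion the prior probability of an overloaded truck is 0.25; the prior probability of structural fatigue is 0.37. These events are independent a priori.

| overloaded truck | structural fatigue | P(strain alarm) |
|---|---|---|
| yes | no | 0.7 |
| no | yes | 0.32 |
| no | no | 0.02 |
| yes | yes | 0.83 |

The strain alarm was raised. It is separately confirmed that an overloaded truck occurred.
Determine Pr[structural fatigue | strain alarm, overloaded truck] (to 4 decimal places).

P(strain alarm | overloaded truck) = 0.7·0.63 + 0.83·0.37 = 0.441000 + 0.307100 = 0.748100
Restricting to configurations with structural fatigue present: 0.83·0.37 = 0.307100.
P(structural fatigue | strain alarm, overloaded truck) = 0.307100 / 0.748100 ≈ 0.4105

Pr[structural fatigue | strain alarm, overloaded truck] ≈ 0.4105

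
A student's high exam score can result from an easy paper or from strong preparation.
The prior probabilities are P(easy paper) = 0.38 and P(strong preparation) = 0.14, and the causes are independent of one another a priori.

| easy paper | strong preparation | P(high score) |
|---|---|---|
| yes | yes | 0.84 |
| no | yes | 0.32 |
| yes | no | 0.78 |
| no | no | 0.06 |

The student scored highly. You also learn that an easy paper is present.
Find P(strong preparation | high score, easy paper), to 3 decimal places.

P(strong preparation | high score, easy paper) ≈ 0.149

Sum P(high score|·) weighted by the priors over both values of strong preparation:
  P(high score | easy paper) = 0.78×0.86 + 0.84×0.14
        = 0.670800 + 0.117600 = 0.788400
Configurations with strong preparation contribute 0.117600, so
  P(strong preparation | high score, easy paper) = 0.117600 / 0.788400 ≈ 0.149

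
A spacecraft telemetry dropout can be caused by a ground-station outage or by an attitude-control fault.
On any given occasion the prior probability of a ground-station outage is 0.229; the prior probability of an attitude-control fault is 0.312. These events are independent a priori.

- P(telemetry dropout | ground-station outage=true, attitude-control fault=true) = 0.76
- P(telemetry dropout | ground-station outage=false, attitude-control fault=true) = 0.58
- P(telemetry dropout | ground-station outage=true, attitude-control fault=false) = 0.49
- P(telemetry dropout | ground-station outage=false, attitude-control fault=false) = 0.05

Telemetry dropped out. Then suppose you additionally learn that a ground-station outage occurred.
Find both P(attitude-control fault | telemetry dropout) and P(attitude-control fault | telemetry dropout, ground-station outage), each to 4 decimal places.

P(attitude-control fault | telemetry dropout) ≈ 0.6514; P(attitude-control fault | telemetry dropout, ground-station outage) ≈ 0.4129

P(telemetry dropout) = 0.05×0.771×0.688 + 0.58×0.771×0.312 + 0.49×0.229×0.688 + 0.76×0.229×0.312 = 0.026522 + 0.139520 + 0.077200 + 0.054300 = 0.297542
Restricting to configurations with attitude-control fault present: 0.139520 + 0.054300 = 0.193820.
So P(attitude-control fault | telemetry dropout) = 0.193820/0.297542 ≈ 0.6514.

Now condition on the additional information:
P(telemetry dropout | ground-station outage) = 0.49·0.688 + 0.76·0.312 = 0.337120 + 0.237120 = 0.574240
Of this, 0.237120 comes from 0.76·0.312 (the attitude-control fault=true cases).
Hence the posterior is 0.237120/0.574240 ≈ 0.4129.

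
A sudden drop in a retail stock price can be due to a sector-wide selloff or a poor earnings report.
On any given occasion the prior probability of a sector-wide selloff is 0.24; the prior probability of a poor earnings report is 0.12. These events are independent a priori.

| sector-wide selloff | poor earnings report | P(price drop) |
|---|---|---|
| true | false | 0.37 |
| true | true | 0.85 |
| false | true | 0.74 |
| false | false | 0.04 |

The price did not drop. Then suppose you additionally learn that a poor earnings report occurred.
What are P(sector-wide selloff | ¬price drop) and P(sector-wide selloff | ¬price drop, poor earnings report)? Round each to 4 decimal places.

Numerator (weight on configurations with sector-wide selloff): 0.133056 + 0.004320 = 0.137376
Normalizer over all consistent configurations: 0.96×0.76×0.88 + 0.26×0.76×0.12 + 0.63×0.24×0.88 + 0.15×0.24×0.12 = 0.803136
Posterior = 0.137376 / 0.803136 ≈ 0.1710

With the extra evidence:
Enumerate both values of sector-wide selloff and weight by the priors:
  P(¬price drop | poor earnings report) = 0.26×0.76 + 0.15×0.24
        = 0.197600 + 0.036000 = 0.233600
Configurations with sector-wide selloff contribute 0.036000, so
  P(sector-wide selloff | ¬price drop, poor earnings report) = 0.036000 / 0.233600 ≈ 0.1541

P(sector-wide selloff | ¬price drop) ≈ 0.1710; P(sector-wide selloff | ¬price drop, poor earnings report) ≈ 0.1541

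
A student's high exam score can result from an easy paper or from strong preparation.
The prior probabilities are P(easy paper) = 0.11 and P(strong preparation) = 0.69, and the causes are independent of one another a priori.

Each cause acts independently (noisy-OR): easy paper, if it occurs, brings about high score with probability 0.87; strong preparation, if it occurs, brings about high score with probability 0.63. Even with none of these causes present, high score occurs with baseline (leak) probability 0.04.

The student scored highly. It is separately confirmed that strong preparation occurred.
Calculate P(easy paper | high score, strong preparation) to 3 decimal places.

Under noisy-OR, P(high score | causes) = 1 − (1−0.04)·∏(1−qᵢ) over the active causes.
P(high score | strong preparation) = 0.6448*0.89 + 0.953824*0.11 = 0.573872 + 0.104921 = 0.678793
Of this, 0.104921 comes from 0.953824*0.11 (the easy paper=true cases).
So P(easy paper | high score, strong preparation) = 0.104921/0.678793 ≈ 0.155.

P(easy paper | high score, strong preparation) ≈ 0.155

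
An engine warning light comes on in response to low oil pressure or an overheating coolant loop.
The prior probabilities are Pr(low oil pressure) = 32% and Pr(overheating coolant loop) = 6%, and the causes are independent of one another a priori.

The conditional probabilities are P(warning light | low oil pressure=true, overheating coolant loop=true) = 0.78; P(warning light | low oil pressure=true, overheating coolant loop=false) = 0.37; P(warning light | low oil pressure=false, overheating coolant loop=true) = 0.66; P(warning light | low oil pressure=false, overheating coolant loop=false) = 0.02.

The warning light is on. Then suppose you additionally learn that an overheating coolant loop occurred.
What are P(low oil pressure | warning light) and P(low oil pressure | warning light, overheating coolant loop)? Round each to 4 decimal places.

P(low oil pressure | warning light) ≈ 0.7607; P(low oil pressure | warning light, overheating coolant loop) ≈ 0.3574

Weight on low oil pressure=true, given the evidence: 0.111296 + 0.014976 = 0.126272
Normalizer over all consistent configurations: 0.02×0.68×0.94 + 0.66×0.68×0.06 + 0.37×0.32×0.94 + 0.78×0.32×0.06 = 0.165984
Posterior = 0.126272 / 0.165984 ≈ 0.7607

Now condition on the additional information:
Enumerate both values of low oil pressure and weight by the priors:
  P(warning light | overheating coolant loop) = 0.66×0.68 + 0.78×0.32
        = 0.448800 + 0.249600 = 0.698400
Configurations with low oil pressure contribute 0.249600, so
  P(low oil pressure | warning light, overheating coolant loop) = 0.249600 / 0.698400 ≈ 0.3574
This is intercausal reasoning (explaining away): once overheating coolant loop accounts for the warning light, low oil pressure becomes less likely.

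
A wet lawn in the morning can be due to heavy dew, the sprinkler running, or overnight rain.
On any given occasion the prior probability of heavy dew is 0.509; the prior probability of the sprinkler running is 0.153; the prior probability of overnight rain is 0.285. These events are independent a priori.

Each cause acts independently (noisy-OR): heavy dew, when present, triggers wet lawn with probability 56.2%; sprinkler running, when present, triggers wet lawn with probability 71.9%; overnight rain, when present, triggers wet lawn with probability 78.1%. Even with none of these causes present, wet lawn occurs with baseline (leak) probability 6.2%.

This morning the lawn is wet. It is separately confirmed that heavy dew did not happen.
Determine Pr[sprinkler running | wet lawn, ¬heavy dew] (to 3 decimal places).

Pr[sprinkler running | wet lawn, ¬heavy dew] ≈ 0.347

Under noisy-OR, P(wet lawn | causes) = 1 − (1−0.062)·∏(1−qᵢ) over the active causes.
Enumerate the 4 (sprinkler running, overnight rain) configurations and weight by the priors:
  P(wet lawn | ¬heavy dew) = 0.062*0.847*0.715 + 0.794578*0.847*0.285 + 0.736422*0.153*0.715 + 0.942276*0.153*0.285
        = 0.037548 + 0.191807 + 0.080561 + 0.041088 = 0.351004
The terms with sprinkler running present sum to 0.121649, so
  P(sprinkler running | wet lawn, ¬heavy dew) = 0.121649 / 0.351004 ≈ 0.347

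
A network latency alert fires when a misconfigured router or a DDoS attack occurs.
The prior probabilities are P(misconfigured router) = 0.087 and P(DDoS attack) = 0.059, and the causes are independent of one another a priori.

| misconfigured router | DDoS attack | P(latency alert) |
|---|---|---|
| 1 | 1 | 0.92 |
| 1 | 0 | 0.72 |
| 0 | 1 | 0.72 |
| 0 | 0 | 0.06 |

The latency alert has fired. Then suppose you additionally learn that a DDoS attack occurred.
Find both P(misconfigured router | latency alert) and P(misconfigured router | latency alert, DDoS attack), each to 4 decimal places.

P(misconfigured router | latency alert) ≈ 0.4134; P(misconfigured router | latency alert, DDoS attack) ≈ 0.1085

P(latency alert) = 0.06·0.913·0.941 + 0.72·0.913·0.059 + 0.72·0.087·0.941 + 0.92·0.087·0.059 = 0.051548 + 0.038784 + 0.058944 + 0.004722 = 0.153998
Of this, 0.063666 comes from 0.058944 + 0.004722 (the misconfigured router=true cases).
Hence the posterior is 0.063666/0.153998 ≈ 0.4134.

With the extra evidence:
Numerator (weight on configurations with misconfigured router): 0.92·0.087 = 0.080040
The normalizing constant is 0.72·0.913 + 0.92·0.087 = 0.737400
P(misconfigured router | latency alert, DDoS attack) = 0.080040/0.737400 ≈ 0.1085
Conditioning on DDoS attack lowers the posterior on misconfigured router: the classic explaining-away effect in a common-effect structure.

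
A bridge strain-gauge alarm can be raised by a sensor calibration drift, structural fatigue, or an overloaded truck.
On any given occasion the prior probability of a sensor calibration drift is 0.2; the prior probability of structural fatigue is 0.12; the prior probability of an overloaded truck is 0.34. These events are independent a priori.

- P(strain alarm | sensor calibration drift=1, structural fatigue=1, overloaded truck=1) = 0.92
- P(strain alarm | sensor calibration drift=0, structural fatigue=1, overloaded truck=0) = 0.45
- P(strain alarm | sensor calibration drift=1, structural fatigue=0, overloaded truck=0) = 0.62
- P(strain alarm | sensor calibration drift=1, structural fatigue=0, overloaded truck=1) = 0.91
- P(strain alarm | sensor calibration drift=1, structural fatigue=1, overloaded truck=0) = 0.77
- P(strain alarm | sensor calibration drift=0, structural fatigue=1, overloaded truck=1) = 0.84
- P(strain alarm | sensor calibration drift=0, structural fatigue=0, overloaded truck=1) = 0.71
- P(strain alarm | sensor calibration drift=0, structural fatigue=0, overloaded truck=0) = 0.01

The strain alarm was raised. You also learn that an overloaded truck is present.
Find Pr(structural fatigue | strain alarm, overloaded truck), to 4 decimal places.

P(strain alarm | overloaded truck) = 0.71*0.8*0.88 + 0.84*0.8*0.12 + 0.91*0.2*0.88 + 0.92*0.2*0.12 = 0.499840 + 0.080640 + 0.160160 + 0.022080 = 0.762720
The structural fatigue-present share is 0.080640 + 0.022080 = 0.102720.
P(structural fatigue | strain alarm, overloaded truck) = 0.102720 / 0.762720 ≈ 0.1347

Pr(structural fatigue | strain alarm, overloaded truck) ≈ 0.1347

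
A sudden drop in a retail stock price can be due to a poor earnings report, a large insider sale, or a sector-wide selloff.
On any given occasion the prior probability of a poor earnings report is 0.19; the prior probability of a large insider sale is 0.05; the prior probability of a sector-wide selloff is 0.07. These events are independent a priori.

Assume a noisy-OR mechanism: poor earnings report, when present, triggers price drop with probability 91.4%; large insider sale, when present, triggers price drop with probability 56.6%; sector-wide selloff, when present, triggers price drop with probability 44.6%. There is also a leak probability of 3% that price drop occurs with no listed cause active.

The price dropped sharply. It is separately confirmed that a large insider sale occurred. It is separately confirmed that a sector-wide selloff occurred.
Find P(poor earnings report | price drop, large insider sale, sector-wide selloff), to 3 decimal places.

P(poor earnings report | price drop, large insider sale, sector-wide selloff) ≈ 0.231

Under noisy-OR, P(price drop | causes) = 1 − (1−0.03)·∏(1−qᵢ) over the active causes.
P(price drop | large insider sale, sector-wide selloff) = 0.766777×0.81 + 0.979943×0.19 = 0.621089 + 0.186189 = 0.807278
Of this, 0.186189 comes from 0.979943×0.19 (the poor earnings report=true cases).
Hence the posterior is 0.186189/0.807278 ≈ 0.231.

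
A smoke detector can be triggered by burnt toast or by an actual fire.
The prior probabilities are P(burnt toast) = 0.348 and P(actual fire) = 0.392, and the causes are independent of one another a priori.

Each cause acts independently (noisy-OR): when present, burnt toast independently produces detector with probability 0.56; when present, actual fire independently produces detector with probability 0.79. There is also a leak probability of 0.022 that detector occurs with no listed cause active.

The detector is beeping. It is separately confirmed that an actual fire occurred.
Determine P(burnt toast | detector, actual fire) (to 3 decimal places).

P(burnt toast | detector, actual fire) ≈ 0.379

Under noisy-OR, P(detector | causes) = 1 − (1−0.022)·∏(1−qᵢ) over the active causes.
P(detector | actual fire) = 0.79462*0.652 + 0.909633*0.348 = 0.518092 + 0.316552 = 0.834644
Of this, 0.316552 comes from 0.909633*0.348 (the burnt toast=true cases).
Hence the posterior is 0.316552/0.834644 ≈ 0.379.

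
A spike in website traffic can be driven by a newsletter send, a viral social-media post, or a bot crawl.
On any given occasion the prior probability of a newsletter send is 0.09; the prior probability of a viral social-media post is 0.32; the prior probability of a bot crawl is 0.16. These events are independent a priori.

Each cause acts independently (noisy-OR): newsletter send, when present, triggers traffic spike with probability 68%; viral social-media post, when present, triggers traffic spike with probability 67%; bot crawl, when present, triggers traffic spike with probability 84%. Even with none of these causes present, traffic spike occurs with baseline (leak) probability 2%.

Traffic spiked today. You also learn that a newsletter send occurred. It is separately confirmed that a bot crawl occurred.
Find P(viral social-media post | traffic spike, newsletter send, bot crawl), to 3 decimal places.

Under noisy-OR, P(traffic spike | causes) = 1 − (1−0.02)·∏(1−qᵢ) over the active causes.
P(traffic spike | newsletter send, bot crawl) = 0.949824*0.68 + 0.983442*0.32 = 0.645880 + 0.314701 = 0.960581
The viral social-media post-present share is 0.983442*0.32 = 0.314701.
So P(viral social-media post | traffic spike, newsletter send, bot crawl) = 0.314701/0.960581 ≈ 0.328.

P(viral social-media post | traffic spike, newsletter send, bot crawl) ≈ 0.328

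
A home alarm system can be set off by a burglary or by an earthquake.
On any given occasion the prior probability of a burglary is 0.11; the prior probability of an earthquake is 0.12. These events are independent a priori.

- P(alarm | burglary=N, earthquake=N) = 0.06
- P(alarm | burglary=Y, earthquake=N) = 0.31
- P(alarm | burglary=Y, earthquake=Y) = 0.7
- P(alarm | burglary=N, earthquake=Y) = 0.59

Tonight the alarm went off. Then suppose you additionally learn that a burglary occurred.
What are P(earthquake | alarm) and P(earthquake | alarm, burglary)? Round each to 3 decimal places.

By total probability over the 4 (burglary, earthquake) configurations:
  P(alarm) = 0.06*0.89*0.88 + 0.59*0.89*0.12 + 0.31*0.11*0.88 + 0.7*0.11*0.12
        = 0.046992 + 0.063012 + 0.030008 + 0.009240 = 0.149252
Configurations with earthquake contribute 0.072252, so
  P(earthquake | alarm) = 0.072252 / 0.149252 ≈ 0.484

Now condition on the additional information:
Enumerate both values of earthquake and weight by the priors:
  P(alarm | burglary) = 0.31*0.88 + 0.7*0.12
        = 0.272800 + 0.084000 = 0.356800
Keeping only the earthquake-present terms gives 0.084000, so
  P(earthquake | alarm, burglary) = 0.084000 / 0.356800 ≈ 0.235
The drop from 0.484 to 0.235 is the explaining-away (discounting) effect.

P(earthquake | alarm) ≈ 0.484; P(earthquake | alarm, burglary) ≈ 0.235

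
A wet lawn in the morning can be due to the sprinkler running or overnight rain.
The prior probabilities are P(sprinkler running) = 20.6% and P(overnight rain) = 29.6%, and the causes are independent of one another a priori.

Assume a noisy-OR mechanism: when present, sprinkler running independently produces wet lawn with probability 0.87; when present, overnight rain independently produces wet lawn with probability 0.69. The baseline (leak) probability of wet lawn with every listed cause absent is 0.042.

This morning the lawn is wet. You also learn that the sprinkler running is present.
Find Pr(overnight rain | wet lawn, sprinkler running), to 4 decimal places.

Under noisy-OR, P(wet lawn | causes) = 1 − (1−0.042)·∏(1−qᵢ) over the active causes.
Enumerate both values of overnight rain and weight by the priors:
  P(wet lawn | sprinkler running) = 0.87546·0.704 + 0.961393·0.296
        = 0.616324 + 0.284572 = 0.900896
The terms with overnight rain present sum to 0.284572, so
  P(overnight rain | wet lawn, sprinkler running) = 0.284572 / 0.900896 ≈ 0.3159

Pr(overnight rain | wet lawn, sprinkler running) ≈ 0.3159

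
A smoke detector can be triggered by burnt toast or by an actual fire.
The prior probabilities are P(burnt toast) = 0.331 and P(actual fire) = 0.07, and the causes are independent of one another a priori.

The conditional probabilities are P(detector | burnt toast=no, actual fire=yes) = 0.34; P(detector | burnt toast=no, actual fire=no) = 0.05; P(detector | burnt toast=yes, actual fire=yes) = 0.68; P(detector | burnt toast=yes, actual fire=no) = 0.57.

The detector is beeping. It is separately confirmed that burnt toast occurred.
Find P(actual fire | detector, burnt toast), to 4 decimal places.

By total probability over both values of actual fire:
  P(detector | burnt toast) = 0.57·0.93 + 0.68·0.07
        = 0.530100 + 0.047600 = 0.577700
Keeping only the actual fire-present terms gives 0.047600, so
  P(actual fire | detector, burnt toast) = 0.047600 / 0.577700 ≈ 0.0824

P(actual fire | detector, burnt toast) ≈ 0.0824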